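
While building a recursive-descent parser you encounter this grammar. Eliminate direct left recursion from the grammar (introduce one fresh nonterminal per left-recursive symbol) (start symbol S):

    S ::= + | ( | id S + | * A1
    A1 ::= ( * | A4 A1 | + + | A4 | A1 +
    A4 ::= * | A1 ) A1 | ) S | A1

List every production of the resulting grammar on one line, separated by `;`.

S ::= + | ( | id S + | * A1; A1 ::= ( * A1' | A4 A1 A1' | + + A1' | A4 A1'; A4 ::= * | A1 ) A1 | ) S | A1; A1' ::= + A1' | ε

A1 is directly left-recursive.
For A1: α = {+}, β = {( *, A4 A1, + +, A4}. Rewrite as A1 → β A1' and A1' → α A1' | ε.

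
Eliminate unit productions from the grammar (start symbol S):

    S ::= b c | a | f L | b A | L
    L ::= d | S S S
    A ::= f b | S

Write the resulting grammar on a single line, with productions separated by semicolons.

S ::= d | S S S | b c | a | f L | b A; L ::= d | S S S; A ::= d | S S S | b c | a | f L | b A | f b

Unit pairs: A ⇒* {L, S}; S ⇒* {L}.
Replace each nonterminal's rules with the union of the non-unit rules of every nonterminal it unit-derives.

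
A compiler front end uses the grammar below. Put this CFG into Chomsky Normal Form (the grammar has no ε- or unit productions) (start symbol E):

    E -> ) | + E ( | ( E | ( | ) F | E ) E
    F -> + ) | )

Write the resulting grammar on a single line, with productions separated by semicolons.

E -> ) | X1 Y1 | X2 E | ( | X3 F | E Y2; F -> X1 X3 | ); X1 -> +; X2 -> (; X3 -> ); Y1 -> E X2; Y2 -> X3 E

Introduce a nonterminal for each terminal appearing in a rule of length ≥ 2: X1 → +, X2 → (, X3 → ).
Binarize each right-hand side of length ≥ 3 by chaining fresh nonterminals (Y1, Y2, …): affected rules were E → X1 E X2; E → E X3 E.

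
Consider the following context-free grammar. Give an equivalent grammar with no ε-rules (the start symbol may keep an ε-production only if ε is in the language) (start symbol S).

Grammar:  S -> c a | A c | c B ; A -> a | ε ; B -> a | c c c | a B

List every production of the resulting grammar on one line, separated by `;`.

S -> c a | A c | c | c B; A -> a; B -> a | c c c | a B

The nullable symbols are {A}.
ε ∉ L(G), so no ε-production is kept.
Expand every rule over subsets of its nullable positions: S → A c gives A c | c.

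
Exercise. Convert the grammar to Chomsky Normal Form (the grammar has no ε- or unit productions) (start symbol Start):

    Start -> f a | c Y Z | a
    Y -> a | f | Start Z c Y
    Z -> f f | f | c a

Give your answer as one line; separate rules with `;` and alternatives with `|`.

Start -> X1 X2 | X3 Y1 | a; Y -> a | f | Start Y2; Z -> X1 X1 | f | X3 X2; X1 -> f; X2 -> a; X3 -> c; Y1 -> Y Z; Y2 -> Z Y3; Y3 -> X3 Y

Introduce a nonterminal for each terminal appearing in a rule of length ≥ 2: X1 → f, X2 → a, X3 → c.
Binarize each right-hand side of length ≥ 3 by chaining fresh nonterminals (Y1, Y2, …): affected rules were Start → X3 Y Z; Y → Start Z X3 Y.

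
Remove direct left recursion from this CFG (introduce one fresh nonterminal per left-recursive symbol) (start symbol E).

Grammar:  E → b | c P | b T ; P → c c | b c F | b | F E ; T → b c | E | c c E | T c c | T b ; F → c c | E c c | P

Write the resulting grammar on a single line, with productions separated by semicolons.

Directly left-recursive nonterminal: T.
For T: α = {c c, b}, β = {b c, E, c c E}. Rewrite as T → β T' and T' → α T' | ε.

E → b | c P | b T; P → c c | b c F | b | F E; T → b c T' | E T' | c c E T'; F → c c | E c c | P; T' → c c T' | b T' | ε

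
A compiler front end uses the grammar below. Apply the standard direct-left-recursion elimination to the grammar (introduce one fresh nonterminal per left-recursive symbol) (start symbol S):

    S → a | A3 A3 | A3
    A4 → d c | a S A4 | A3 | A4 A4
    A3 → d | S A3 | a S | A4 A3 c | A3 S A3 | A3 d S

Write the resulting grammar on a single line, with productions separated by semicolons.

Left recursion appears on A4, A3.
For A4: α = {A4}, β = {d c, a S A4, A3}. Rewrite as A4 → β A4' and A4' → α A4' | ε.
For A3: α = {S A3, d S}, β = {d, S A3, a S, A4 A3 c}. Rewrite as A3 → β A3' and A3' → α A3' | ε.

S → a | A3 A3 | A3; A4 → d c A4' | a S A4 A4' | A3 A4'; A3 → d A3' | S A3 A3' | a S A3' | A4 A3 c A3'; A4' → A4 A4' | ε; A3' → S A3 A3' | d S A3' | ε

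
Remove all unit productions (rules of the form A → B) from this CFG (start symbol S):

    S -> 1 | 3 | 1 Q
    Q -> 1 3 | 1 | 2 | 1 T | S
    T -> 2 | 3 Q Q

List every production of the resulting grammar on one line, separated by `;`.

Unit pairs: Q ⇒* {S}.
For each unit pair (A, B), copy every non-unit production of B to A, then drop all unit productions.

S -> 1 | 3 | 1 Q; Q -> 1 | 3 | 1 Q | 1 3 | 2 | 1 T; T -> 2 | 3 Q Q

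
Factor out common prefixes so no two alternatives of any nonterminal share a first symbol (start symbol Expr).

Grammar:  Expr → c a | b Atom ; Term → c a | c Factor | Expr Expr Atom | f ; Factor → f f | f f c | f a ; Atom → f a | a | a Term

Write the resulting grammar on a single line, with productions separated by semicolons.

Term has alternatives sharing prefix 'c': factor to Term → c Term1 with Term1 → a | Factor.
Factor has alternatives sharing prefix 'f': factor to Factor → f Factor1 with Factor1 → f | f c | a.
Atom has alternatives sharing prefix 'a': factor to Atom → a Atom1 with Atom1 → ε | Term.
Factor1 has alternatives sharing prefix 'f': factor to Factor1 → f Factor11 with Factor11 → ε | c.

Expr → c a | b Atom; Term → Expr Expr Atom | f | c Term1; Factor → f Factor1; Atom → f a | a Atom1; Term1 → a | Factor; Factor1 → a | f Factor11; Atom1 → ε | Term; Factor11 → ε | c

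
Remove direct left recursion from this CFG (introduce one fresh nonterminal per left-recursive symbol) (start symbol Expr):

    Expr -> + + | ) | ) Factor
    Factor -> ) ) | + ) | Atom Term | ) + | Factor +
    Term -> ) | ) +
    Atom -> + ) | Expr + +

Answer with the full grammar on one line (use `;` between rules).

Expr -> + + | ) | ) Factor; Factor -> ) ) Factor1 | + ) Factor1 | Atom Term Factor1 | ) + Factor1; Term -> ) | ) +; Atom -> + ) | Expr + +; Factor1 -> + Factor1 | ε

Directly left-recursive nonterminal: Factor.
For Factor: α = {+}, β = {) ), + ), Atom Term, ) +}. Rewrite as Factor → β Factor1 and Factor1 → α Factor1 | ε.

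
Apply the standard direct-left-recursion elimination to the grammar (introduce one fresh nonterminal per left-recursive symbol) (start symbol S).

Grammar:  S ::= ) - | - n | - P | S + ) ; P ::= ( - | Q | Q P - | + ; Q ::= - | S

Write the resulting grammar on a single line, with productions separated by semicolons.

S ::= ) - S' | - n S' | - P S'; P ::= ( - | Q | Q P - | +; Q ::= - | S; S' ::= + ) S' | ε

S is directly left-recursive.
For S: α = {+ )}, β = {) -, - n, - P}. Rewrite as S → β S' and S' → α S' | ε.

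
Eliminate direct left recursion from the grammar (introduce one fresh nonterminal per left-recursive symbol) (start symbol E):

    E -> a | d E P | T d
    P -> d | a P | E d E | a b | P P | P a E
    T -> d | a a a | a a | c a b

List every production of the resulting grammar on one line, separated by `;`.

Left recursion appears on P.
For P: α = {P, a E}, β = {d, a P, E d E, a b}. Rewrite as P → β P' and P' → α P' | ε.

E -> a | d E P | T d; P -> d P' | a P P' | E d E P' | a b P'; T -> d | a a a | a a | c a b; P' -> P P' | a E P' | eps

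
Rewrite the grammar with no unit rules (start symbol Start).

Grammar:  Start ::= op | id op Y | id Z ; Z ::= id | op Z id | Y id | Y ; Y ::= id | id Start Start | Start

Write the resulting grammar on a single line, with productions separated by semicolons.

Start ::= op | id op Y | id Z; Z ::= id | op Z id | Y id | op | id op Y | id Z | id Start Start; Y ::= op | id op Y | id Z | id | id Start Start

Unit pairs: Y ⇒* {Start}; Z ⇒* {Start, Y}.
For every A with A ⇒* B via unit rules, add B's non-unit alternatives to A; then delete every rule of the form X → Y.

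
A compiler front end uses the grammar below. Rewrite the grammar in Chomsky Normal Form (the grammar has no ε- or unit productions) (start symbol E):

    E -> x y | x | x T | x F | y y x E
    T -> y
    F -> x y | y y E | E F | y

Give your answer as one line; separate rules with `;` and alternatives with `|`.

Introduce a nonterminal for each terminal appearing in a rule of length ≥ 2: X1 → x, X2 → y.
Binarize each right-hand side of length ≥ 3 by chaining fresh nonterminals (Y1, Y2, …): affected rules were E → X2 X2 X1 E; F → X2 X2 E.

E -> X1 X2 | x | X1 T | X1 F | X2 Y1; T -> y; F -> X1 X2 | X2 Y3 | E F | y; X1 -> x; X2 -> y; Y1 -> X2 Y2; Y2 -> X1 E; Y3 -> X2 E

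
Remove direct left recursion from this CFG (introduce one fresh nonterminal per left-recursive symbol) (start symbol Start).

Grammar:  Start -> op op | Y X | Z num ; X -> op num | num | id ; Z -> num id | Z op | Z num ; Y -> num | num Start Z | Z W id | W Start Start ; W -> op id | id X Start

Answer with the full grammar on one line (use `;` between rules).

Start -> op op | Y X | Z num; X -> op num | num | id; Z -> num id Z1; Y -> num | num Start Z | Z W id | W Start Start; W -> op id | id X Start; Z1 -> op Z1 | num Z1 | ε

Directly left-recursive nonterminal: Z.
For Z: α = {op, num}, β = {num id}. Rewrite as Z → β Z1 and Z1 → α Z1 | ε.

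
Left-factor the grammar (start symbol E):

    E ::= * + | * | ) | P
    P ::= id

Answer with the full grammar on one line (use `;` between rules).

E has alternatives sharing prefix '*': factor to E → * E' with E' → + | ε.

E ::= ) | P | * E'; P ::= id; E' ::= + | ε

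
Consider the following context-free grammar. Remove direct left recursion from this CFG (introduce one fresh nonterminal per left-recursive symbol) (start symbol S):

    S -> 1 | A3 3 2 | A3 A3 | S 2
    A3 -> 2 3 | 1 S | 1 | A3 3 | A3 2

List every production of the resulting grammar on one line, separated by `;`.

S -> 1 S' | A3 3 2 S' | A3 A3 S'; A3 -> 2 3 A3' | 1 S A3' | 1 A3'; S' -> 2 S' | ε; A3' -> 3 A3' | 2 A3' | ε

Directly left-recursive nonterminals: S, A3.
For S: α = {2}, β = {1, A3 3 2, A3 A3}. Rewrite as S → β S' and S' → α S' | ε.
For A3: α = {3, 2}, β = {2 3, 1 S, 1}. Rewrite as A3 → β A3' and A3' → α A3' | ε.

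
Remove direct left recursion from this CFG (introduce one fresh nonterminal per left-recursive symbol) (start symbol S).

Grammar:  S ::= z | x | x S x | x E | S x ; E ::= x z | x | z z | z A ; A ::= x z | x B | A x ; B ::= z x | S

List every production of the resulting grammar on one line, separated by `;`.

S ::= z S' | x S' | x S x S' | x E S'; E ::= x z | x | z z | z A; A ::= x z A' | x B A'; B ::= z x | S; S' ::= x S' | ε; A' ::= x A' | ε

Left recursion appears on S, A.
For S: α = {x}, β = {z, x, x S x, x E}. Rewrite as S → β S' and S' → α S' | ε.
For A: α = {x}, β = {x z, x B}. Rewrite as A → β A' and A' → α A' | ε.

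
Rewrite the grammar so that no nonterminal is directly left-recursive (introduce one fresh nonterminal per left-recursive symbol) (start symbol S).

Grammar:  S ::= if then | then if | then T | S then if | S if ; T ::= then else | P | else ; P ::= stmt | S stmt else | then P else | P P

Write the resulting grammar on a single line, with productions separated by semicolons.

S, P are directly left-recursive.
For S: α = {then if, if}, β = {if then, then if, then T}. Rewrite as S → β S' and S' → α S' | ε.
For P: α = {P}, β = {stmt, S stmt else, then P else}. Rewrite as P → β P' and P' → α P' | ε.

S ::= if then S' | then if S' | then T S'; T ::= then else | P | else; P ::= stmt P' | S stmt else P' | then P else P'; S' ::= then if S' | if S' | ε; P' ::= P P' | ε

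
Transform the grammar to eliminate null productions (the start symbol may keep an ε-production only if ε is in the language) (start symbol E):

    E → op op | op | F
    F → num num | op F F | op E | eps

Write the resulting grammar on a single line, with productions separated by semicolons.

E → op op | op | F | eps; F → num num | op F F | op F | op | op E

Nullable set = {E, F}.
ε ∈ L(G) since E is nullable, so keep E → ε.
Add the nullable-subset variants: F → op F F gives op F F | op F | op.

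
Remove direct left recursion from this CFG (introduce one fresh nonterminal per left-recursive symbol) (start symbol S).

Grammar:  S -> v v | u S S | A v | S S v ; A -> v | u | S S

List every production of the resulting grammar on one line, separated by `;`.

S is directly left-recursive.
For S: α = {S v}, β = {v v, u S S, A v}. Rewrite as S → β S' and S' → α S' | ε.

S -> v v S' | u S S S' | A v S'; A -> v | u | S S; S' -> S v S' | eps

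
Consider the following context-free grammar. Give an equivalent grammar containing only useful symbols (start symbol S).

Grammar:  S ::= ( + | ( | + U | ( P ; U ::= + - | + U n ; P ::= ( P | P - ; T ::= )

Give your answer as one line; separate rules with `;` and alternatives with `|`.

Generating nonterminals: {S, T, U}.
Reachable from S after that: {S, U}.
Removed useless symbols: {P, T} and every production mentioning them.

S ::= ( + | ( | + U; U ::= + - | + U n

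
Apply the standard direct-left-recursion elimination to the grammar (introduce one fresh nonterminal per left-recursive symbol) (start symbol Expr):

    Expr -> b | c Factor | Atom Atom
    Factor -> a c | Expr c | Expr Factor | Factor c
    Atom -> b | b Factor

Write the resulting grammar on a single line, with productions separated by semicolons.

Expr -> b | c Factor | Atom Atom; Factor -> a c Factor1 | Expr c Factor1 | Expr Factor Factor1; Atom -> b | b Factor; Factor1 -> c Factor1 | ε

Factor is directly left-recursive.
For Factor: α = {c}, β = {a c, Expr c, Expr Factor}. Rewrite as Factor → β Factor1 and Factor1 → α Factor1 | ε.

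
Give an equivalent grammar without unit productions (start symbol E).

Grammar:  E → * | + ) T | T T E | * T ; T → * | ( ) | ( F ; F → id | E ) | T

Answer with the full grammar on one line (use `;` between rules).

E → * | + ) T | T T E | * T; T → * | ( ) | ( F; F → id | E ) | * | ( ) | ( F

Unit pairs: F ⇒* {T}.
Replace each nonterminal's rules with the union of the non-unit rules of every nonterminal it unit-derives.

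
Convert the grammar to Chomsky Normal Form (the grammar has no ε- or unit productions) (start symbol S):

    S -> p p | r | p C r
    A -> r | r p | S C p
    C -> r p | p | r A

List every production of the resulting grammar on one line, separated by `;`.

Introduce a nonterminal for each terminal appearing in a rule of length ≥ 2: X1 → p, X2 → r.
Binarize each right-hand side of length ≥ 3 by chaining fresh nonterminals (Y1, Y2, …): affected rules were S → X1 C X2; A → S C X1.

S -> X1 X1 | r | X1 Y1; A -> r | X2 X1 | S Y2; C -> X2 X1 | p | X2 A; X1 -> p; X2 -> r; Y1 -> C X2; Y2 -> C X1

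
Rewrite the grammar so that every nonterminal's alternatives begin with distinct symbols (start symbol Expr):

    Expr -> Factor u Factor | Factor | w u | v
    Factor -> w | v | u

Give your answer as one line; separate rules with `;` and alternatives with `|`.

Expr -> w u | v | Factor Expr1; Factor -> w | v | u; Expr1 -> u Factor | ε

Expr has alternatives sharing prefix 'Factor': factor to Expr → Factor Expr1 with Expr1 → u Factor | ε.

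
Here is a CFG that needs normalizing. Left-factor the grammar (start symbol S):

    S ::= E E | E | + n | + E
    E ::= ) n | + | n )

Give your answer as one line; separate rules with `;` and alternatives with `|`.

S ::= E S' | + S''; E ::= ) n | + | n ); S' ::= E | ε; S'' ::= n | E

S has alternatives sharing prefix 'E': factor to S → E S' with S' → E | ε.
S has alternatives sharing prefix '+': factor to S → + S'' with S'' → n | E.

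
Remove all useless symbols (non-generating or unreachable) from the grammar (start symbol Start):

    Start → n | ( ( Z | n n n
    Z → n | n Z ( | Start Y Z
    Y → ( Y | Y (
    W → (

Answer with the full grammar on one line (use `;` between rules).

Generating nonterminals: {Start, W, Z}.
Reachable from Start after that: {Start, Z}.
Removed useless symbols: {W, Y} and every production mentioning them.

Start → n | ( ( Z | n n n; Z → n | n Z (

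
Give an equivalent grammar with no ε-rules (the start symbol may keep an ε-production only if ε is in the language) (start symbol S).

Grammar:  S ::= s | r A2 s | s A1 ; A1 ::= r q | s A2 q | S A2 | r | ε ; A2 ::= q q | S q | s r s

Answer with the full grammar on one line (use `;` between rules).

The nullable symbols are {A1}.
ε ∉ L(G), so no ε-production is kept.

S ::= s | r A2 s | s A1; A1 ::= r q | s A2 q | S A2 | r; A2 ::= q q | S q | s r s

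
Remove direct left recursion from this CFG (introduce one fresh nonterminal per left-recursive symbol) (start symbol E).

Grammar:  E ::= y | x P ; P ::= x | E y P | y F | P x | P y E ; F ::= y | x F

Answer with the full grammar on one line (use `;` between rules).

Directly left-recursive nonterminal: P.
For P: α = {x, y E}, β = {x, E y P, y F}. Rewrite as P → β P' and P' → α P' | ε.

E ::= y | x P; P ::= x P' | E y P P' | y F P'; F ::= y | x F; P' ::= x P' | y E P' | ε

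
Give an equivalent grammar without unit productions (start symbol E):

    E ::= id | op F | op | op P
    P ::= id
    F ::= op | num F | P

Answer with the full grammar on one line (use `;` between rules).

Unit pairs: F ⇒* {P}.
Replace each nonterminal's rules with the union of the non-unit rules of every nonterminal it unit-derives.

E ::= id | op F | op | op P; P ::= id; F ::= op | num F | id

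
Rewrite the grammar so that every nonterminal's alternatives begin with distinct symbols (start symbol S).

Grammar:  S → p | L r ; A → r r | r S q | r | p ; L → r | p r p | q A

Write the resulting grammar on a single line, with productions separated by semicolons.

S → p | L r; A → p | r A'; L → r | p r p | q A; A' → r | S q | ε

A has alternatives sharing prefix 'r': factor to A → r A' with A' → r | S q | ε.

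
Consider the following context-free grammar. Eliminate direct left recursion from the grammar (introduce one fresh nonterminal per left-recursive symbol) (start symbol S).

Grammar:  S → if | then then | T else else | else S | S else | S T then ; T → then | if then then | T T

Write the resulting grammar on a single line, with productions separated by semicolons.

S → if S' | then then S' | T else else S' | else S S'; T → then T' | if then then T'; S' → else S' | T then S' | ε; T' → T T' | ε

S, T are directly left-recursive.
For S: α = {else, T then}, β = {if, then then, T else else, else S}. Rewrite as S → β S' and S' → α S' | ε.
For T: α = {T}, β = {then, if then then}. Rewrite as T → β T' and T' → α T' | ε.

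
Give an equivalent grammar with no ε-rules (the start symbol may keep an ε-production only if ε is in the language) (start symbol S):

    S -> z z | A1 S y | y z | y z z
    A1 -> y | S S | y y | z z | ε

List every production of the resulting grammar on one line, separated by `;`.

The nullable symbols are {A1}.
ε ∉ L(G), so no ε-production is kept.
For each production, add variants omitting each subset of nullable occurrences: S → A1 S y gives A1 S y | S y.

S -> z z | A1 S y | S y | y z | y z z; A1 -> y | S S | y y | z z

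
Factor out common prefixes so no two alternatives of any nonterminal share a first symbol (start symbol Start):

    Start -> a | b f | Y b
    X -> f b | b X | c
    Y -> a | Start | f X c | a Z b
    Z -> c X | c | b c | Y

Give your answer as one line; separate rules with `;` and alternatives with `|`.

Y has alternatives sharing prefix 'a': factor to Y → a Y1 with Y1 → ε | Z b.
Z has alternatives sharing prefix 'c': factor to Z → c Z1 with Z1 → X | ε.

Start -> a | b f | Y b; X -> f b | b X | c; Y -> Start | f X c | a Y1; Z -> b c | Y | c Z1; Y1 -> eps | Z b; Z1 -> X | eps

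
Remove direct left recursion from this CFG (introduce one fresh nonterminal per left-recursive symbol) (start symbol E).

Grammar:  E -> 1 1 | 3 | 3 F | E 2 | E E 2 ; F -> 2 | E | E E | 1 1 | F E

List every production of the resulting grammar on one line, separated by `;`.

Directly left-recursive nonterminals: E, F.
For E: α = {2, E 2}, β = {1 1, 3, 3 F}. Rewrite as E → β E' and E' → α E' | ε.
For F: α = {E}, β = {2, E, E E, 1 1}. Rewrite as F → β F' and F' → α F' | ε.

E -> 1 1 E' | 3 E' | 3 F E'; F -> 2 F' | E F' | E E F' | 1 1 F'; E' -> 2 E' | E 2 E' | ε; F' -> E F' | ε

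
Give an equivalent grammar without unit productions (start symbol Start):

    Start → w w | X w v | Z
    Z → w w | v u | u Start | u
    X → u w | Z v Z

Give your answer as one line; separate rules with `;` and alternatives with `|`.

Unit pairs: Start ⇒* {Z}.
Replace each nonterminal's rules with the union of the non-unit rules of every nonterminal it unit-derives.

Start → w w | v u | u Start | u | X w v; Z → w w | v u | u Start | u; X → u w | Z v Z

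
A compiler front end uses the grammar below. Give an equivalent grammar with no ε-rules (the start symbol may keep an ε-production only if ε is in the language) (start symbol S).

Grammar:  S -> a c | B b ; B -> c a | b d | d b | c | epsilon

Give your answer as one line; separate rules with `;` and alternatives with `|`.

Nullable set = {B}.
ε ∉ L(G), so no ε-production is kept.
Add the nullable-subset variants: S → B b gives B b | b.

S -> a c | B b | b; B -> c a | b d | d b | c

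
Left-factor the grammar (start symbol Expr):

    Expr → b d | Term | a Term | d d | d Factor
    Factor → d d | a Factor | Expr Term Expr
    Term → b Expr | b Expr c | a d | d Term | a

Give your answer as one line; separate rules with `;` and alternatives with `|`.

Expr has alternatives sharing prefix 'd': factor to Expr → d Expr1 with Expr1 → d | Factor.
Term has alternatives sharing prefix 'b Expr': factor to Term → b Expr Term1 with Term1 → ε | c.
Term has alternatives sharing prefix 'a': factor to Term → a Term2 with Term2 → d | ε.

Expr → b d | Term | a Term | d Expr1; Factor → d d | a Factor | Expr Term Expr; Term → d Term | b Expr Term1 | a Term2; Expr1 → d | Factor; Term1 → epsilon | c; Term2 → d | epsilon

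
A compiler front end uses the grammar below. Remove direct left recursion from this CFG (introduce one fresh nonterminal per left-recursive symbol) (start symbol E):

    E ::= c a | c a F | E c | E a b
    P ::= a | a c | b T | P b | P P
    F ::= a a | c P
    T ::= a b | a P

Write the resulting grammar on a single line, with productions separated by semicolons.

E ::= c a E' | c a F E'; P ::= a P' | a c P' | b T P'; F ::= a a | c P; T ::= a b | a P; E' ::= c E' | a b E' | ε; P' ::= b P' | P P' | ε

Left recursion appears on E, P.
For E: α = {c, a b}, β = {c a, c a F}. Rewrite as E → β E' and E' → α E' | ε.
For P: α = {b, P}, β = {a, a c, b T}. Rewrite as P → β P' and P' → α P' | ε.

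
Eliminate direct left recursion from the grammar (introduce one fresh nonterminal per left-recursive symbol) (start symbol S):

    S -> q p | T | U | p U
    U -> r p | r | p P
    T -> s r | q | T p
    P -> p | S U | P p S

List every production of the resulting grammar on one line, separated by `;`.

S -> q p | T | U | p U; U -> r p | r | p P; T -> s r T' | q T'; P -> p P' | S U P'; T' -> p T' | ε; P' -> p S P' | ε

T, P are directly left-recursive.
For T: α = {p}, β = {s r, q}. Rewrite as T → β T' and T' → α T' | ε.
For P: α = {p S}, β = {p, S U}. Rewrite as P → β P' and P' → α P' | ε.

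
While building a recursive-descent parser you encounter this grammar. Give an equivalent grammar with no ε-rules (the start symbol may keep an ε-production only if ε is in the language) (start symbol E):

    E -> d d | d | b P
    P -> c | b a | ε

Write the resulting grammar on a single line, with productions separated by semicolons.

Nullable nonterminals: {P}.
ε ∉ L(G), so no ε-production is kept.
Expand every rule over subsets of its nullable positions: E → b P gives b P | b.

E -> d d | d | b P | b; P -> c | b a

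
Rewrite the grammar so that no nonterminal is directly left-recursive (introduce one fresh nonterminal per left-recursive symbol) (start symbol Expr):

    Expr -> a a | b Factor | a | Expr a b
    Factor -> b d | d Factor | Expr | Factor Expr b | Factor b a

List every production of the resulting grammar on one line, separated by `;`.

Expr -> a a Expr1 | b Factor Expr1 | a Expr1; Factor -> b d Factor1 | d Factor Factor1 | Expr Factor1; Expr1 -> a b Expr1 | ε; Factor1 -> Expr b Factor1 | b a Factor1 | ε

Left recursion appears on Expr, Factor.
For Expr: α = {a b}, β = {a a, b Factor, a}. Rewrite as Expr → β Expr1 and Expr1 → α Expr1 | ε.
For Factor: α = {Expr b, b a}, β = {b d, d Factor, Expr}. Rewrite as Factor → β Factor1 and Factor1 → α Factor1 | ε.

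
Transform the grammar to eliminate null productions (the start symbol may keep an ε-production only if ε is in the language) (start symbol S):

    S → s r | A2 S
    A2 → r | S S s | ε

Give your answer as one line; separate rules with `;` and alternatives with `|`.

S → s r | A2 S; A2 → r | S S s

Nullable set = {A2}.
ε ∉ L(G), so no ε-production is kept.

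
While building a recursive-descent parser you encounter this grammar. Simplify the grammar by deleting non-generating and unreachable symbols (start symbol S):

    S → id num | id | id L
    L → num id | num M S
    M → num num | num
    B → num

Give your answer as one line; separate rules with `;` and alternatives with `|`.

Generating nonterminals: {B, L, M, S}.
Reachable from S after that: {L, M, S}.
Removed useless symbols: {B} and every production mentioning them.

S → id num | id | id L; L → num id | num M S; M → num num | num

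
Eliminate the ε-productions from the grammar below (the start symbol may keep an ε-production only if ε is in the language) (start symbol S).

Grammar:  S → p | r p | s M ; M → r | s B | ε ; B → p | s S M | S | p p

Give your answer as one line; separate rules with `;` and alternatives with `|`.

Nullable nonterminals: {M}.
ε ∉ L(G), so no ε-production is kept.
Expand every rule over subsets of its nullable positions: S → s M gives s M | s. B → s S M gives s S M | s S.

S → p | r p | s M | s; M → r | s B; B → p | s S M | s S | S | p p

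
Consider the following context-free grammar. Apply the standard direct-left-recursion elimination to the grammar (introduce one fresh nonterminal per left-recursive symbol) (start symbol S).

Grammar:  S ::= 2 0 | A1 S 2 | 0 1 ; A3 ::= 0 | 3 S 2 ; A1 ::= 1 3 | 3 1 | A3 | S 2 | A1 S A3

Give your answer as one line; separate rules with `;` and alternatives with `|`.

Left recursion appears on A1.
For A1: α = {S A3}, β = {1 3, 3 1, A3, S 2}. Rewrite as A1 → β A1' and A1' → α A1' | ε.

S ::= 2 0 | A1 S 2 | 0 1; A3 ::= 0 | 3 S 2; A1 ::= 1 3 A1' | 3 1 A1' | A3 A1' | S 2 A1'; A1' ::= S A3 A1' | eps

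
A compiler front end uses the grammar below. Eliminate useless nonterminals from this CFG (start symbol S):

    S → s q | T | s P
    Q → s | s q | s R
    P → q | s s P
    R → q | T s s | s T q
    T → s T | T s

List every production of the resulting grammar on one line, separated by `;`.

S → s q | s P; P → q | s s P

Generating nonterminals: {P, Q, R, S}.
Reachable from S after that: {P, S}.
Removed useless symbols: {Q, R, T} and every production mentioning them.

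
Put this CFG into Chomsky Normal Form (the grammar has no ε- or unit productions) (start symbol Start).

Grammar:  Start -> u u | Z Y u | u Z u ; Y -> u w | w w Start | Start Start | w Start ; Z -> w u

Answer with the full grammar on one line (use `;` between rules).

Introduce a nonterminal for each terminal appearing in a rule of length ≥ 2: X1 → u, X2 → w.
Binarize each right-hand side of length ≥ 3 by chaining fresh nonterminals (Y1, Y2, …): affected rules were Start → Z Y X1; Start → X1 Z X1; Y → X2 X2 Start.

Start -> X1 X1 | Z Y1 | X1 Y2; Y -> X1 X2 | X2 Y3 | Start Start | X2 Start; Z -> X2 X1; X1 -> u; X2 -> w; Y1 -> Y X1; Y2 -> Z X1; Y3 -> X2 Start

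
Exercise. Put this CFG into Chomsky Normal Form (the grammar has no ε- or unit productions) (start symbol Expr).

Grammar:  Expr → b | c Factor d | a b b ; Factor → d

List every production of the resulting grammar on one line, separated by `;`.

Introduce a nonterminal for each terminal appearing in a rule of length ≥ 2: X1 → c, X2 → d, X3 → a, X4 → b.
Binarize each right-hand side of length ≥ 3 by chaining fresh nonterminals (Y1, Y2, …): affected rules were Expr → X1 Factor X2; Expr → X3 X4 X4.

Expr → b | X1 Y1 | X3 Y2; Factor → d; X1 → c; X2 → d; X3 → a; X4 → b; Y1 → Factor X2; Y2 → X4 X4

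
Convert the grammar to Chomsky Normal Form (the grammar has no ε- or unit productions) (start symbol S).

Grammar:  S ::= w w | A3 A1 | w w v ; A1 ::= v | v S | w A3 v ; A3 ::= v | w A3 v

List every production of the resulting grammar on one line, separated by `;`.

S ::= X1 X1 | A3 A1 | X1 Y1; A1 ::= v | X2 S | X1 Y2; A3 ::= v | X1 Y3; X1 ::= w; X2 ::= v; Y1 ::= X1 X2; Y2 ::= A3 X2; Y3 ::= A3 X2

Introduce a nonterminal for each terminal appearing in a rule of length ≥ 2: X1 → w, X2 → v.
Binarize each right-hand side of length ≥ 3 by chaining fresh nonterminals (Y1, Y2, …): affected rules were S → X1 X1 X2; A1 → X1 A3 X2; A3 → X1 A3 X2.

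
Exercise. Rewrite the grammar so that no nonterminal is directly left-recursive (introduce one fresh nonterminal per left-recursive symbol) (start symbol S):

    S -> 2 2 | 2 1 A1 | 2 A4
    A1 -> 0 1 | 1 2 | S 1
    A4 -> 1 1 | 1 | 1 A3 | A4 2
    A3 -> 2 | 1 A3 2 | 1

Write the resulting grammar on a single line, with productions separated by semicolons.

S -> 2 2 | 2 1 A1 | 2 A4; A1 -> 0 1 | 1 2 | S 1; A4 -> 1 1 A4' | 1 A4' | 1 A3 A4'; A3 -> 2 | 1 A3 2 | 1; A4' -> 2 A4' | ε

Directly left-recursive nonterminal: A4.
For A4: α = {2}, β = {1 1, 1, 1 A3}. Rewrite as A4 → β A4' and A4' → α A4' | ε.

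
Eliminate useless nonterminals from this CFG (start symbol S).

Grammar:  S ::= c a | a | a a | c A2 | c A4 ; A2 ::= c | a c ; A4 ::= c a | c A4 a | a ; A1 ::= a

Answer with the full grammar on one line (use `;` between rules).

S ::= c a | a | a a | c A2 | c A4; A2 ::= c | a c; A4 ::= c a | c A4 a | a

Generating nonterminals: {A1, A2, A4, S}.
Reachable from S after that: {A2, A4, S}.
Removed useless symbols: {A1} and every production mentioning them.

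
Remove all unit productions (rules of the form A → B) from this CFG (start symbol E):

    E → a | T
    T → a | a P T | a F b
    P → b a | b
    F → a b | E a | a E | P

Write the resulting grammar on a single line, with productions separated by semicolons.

E → a | a P T | a F b; T → a | a P T | a F b; P → b a | b; F → a b | E a | a E | b a | b

Unit pairs: E ⇒* {T}; F ⇒* {P}.
Replace each nonterminal's rules with the union of the non-unit rules of every nonterminal it unit-derives.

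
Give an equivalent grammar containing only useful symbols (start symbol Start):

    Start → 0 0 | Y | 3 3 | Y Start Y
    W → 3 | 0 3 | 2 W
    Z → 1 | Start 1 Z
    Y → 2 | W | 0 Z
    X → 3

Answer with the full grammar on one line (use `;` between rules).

Start → 0 0 | Y | 3 3 | Y Start Y; W → 3 | 0 3 | 2 W; Z → 1 | Start 1 Z; Y → 2 | W | 0 Z

Generating nonterminals: {Start, W, X, Y, Z}.
Reachable from Start after that: {Start, W, Y, Z}.
Removed useless symbols: {X} and every production mentioning them.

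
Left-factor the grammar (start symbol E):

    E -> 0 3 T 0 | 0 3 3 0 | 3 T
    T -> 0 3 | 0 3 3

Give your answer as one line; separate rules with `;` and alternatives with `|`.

E has alternatives sharing prefix '0 3': factor to E → 0 3 E' with E' → T 0 | 3 0.
T has alternatives sharing prefix '0 3': factor to T → 0 3 T' with T' → ε | 3.

E -> 3 T | 0 3 E'; T -> 0 3 T'; E' -> T 0 | 3 0; T' -> ε | 3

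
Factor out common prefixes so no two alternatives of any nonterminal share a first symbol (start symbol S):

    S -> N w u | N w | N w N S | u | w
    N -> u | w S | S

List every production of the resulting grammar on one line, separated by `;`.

S -> u | w | N w S'; N -> u | w S | S; S' -> u | epsilon | N S

S has alternatives sharing prefix 'N w': factor to S → N w S' with S' → u | ε | N S.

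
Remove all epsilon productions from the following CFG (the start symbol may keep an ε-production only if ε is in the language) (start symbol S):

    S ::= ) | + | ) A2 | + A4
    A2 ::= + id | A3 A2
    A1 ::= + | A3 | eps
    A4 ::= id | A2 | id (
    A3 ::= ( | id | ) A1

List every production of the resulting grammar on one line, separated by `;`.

S ::= ) | + | ) A2 | + A4; A2 ::= + id | A3 A2; A1 ::= + | A3; A4 ::= id | A2 | id (; A3 ::= ( | id | ) A1 | )

Nullable set = {A1}.
ε ∉ L(G), so no ε-production is kept.
Add the nullable-subset variants: A3 → ) A1 gives ) A1 | ).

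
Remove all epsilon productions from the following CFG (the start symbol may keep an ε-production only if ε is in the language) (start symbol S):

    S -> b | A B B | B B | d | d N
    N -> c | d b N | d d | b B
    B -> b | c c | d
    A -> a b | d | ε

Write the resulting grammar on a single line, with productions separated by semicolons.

S -> b | A B B | B B | d | d N; N -> c | d b N | d d | b B; B -> b | c c | d; A -> a b | d

The nullable symbols are {A}.
ε ∉ L(G), so no ε-production is kept.
Add the nullable-subset variants: S → A B B gives A B B | B B.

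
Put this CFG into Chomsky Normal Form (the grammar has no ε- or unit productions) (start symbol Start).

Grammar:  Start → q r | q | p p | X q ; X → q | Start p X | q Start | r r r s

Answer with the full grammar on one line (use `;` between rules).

Start → X1 X2 | q | X3 X3 | X X1; X → q | Start Y1 | X1 Start | X2 Y2; X1 → q; X2 → r; X3 → p; X4 → s; Y1 → X3 X; Y2 → X2 Y3; Y3 → X2 X4

Introduce a nonterminal for each terminal appearing in a rule of length ≥ 2: X1 → q, X2 → r, X3 → p, X4 → s.
Binarize each right-hand side of length ≥ 3 by chaining fresh nonterminals (Y1, Y2, …): affected rules were X → Start X3 X; X → X2 X2 X2 X4.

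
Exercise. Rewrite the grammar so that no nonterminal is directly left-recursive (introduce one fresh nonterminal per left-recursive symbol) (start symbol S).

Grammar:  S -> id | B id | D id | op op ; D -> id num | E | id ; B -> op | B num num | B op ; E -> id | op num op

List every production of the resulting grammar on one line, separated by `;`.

B is directly left-recursive.
For B: α = {num num, op}, β = {op}. Rewrite as B → β B' and B' → α B' | ε.

S -> id | B id | D id | op op; D -> id num | E | id; B -> op B'; E -> id | op num op; B' -> num num B' | op B' | ε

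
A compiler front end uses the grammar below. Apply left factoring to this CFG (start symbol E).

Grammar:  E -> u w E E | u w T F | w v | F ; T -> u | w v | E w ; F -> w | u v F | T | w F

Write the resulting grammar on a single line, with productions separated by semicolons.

E has alternatives sharing prefix 'u w': factor to E → u w E' with E' → E E | T F.
F has alternatives sharing prefix 'w': factor to F → w F' with F' → ε | F.

E -> w v | F | u w E'; T -> u | w v | E w; F -> u v F | T | w F'; E' -> E E | T F; F' -> eps | F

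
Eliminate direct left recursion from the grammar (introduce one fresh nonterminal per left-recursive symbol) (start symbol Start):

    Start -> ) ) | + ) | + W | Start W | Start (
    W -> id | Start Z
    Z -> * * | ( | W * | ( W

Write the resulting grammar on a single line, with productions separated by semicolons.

Start -> ) ) Start1 | + ) Start1 | + W Start1; W -> id | Start Z; Z -> * * | ( | W * | ( W; Start1 -> W Start1 | ( Start1 | ε

Left recursion appears on Start.
For Start: α = {W, (}, β = {) ), + ), + W}. Rewrite as Start → β Start1 and Start1 → α Start1 | ε.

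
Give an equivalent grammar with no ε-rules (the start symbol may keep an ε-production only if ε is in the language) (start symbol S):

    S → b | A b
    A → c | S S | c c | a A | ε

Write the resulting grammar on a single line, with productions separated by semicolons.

Nullable set = {A}.
ε ∉ L(G), so no ε-production is kept.
For each production, add variants omitting each subset of nullable occurrences: A → a A gives a A | a.

S → b | A b; A → c | S S | c c | a A | a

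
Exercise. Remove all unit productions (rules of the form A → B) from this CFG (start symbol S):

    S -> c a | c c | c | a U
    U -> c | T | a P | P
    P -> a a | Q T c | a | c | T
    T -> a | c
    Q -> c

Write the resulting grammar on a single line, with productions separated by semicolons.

Unit pairs: P ⇒* {T}; U ⇒* {P, T}.
For every A with A ⇒* B via unit rules, add B's non-unit alternatives to A; then delete every rule of the form X → Y.

S -> c a | c c | c | a U; U -> c | a P | a a | Q T c | a; P -> a a | Q T c | a | c; T -> a | c; Q -> c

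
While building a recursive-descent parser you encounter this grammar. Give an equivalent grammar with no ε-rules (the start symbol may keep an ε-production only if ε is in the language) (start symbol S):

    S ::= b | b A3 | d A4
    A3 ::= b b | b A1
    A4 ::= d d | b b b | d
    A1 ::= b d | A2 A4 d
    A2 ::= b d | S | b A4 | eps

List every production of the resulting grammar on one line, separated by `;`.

Nullable nonterminals: {A2}.
ε ∉ L(G), so no ε-production is kept.
Expand every rule over subsets of its nullable positions: A1 → A2 A4 d gives A2 A4 d | A4 d.

S ::= b | b A3 | d A4; A3 ::= b b | b A1; A4 ::= d d | b b b | d; A1 ::= b d | A2 A4 d | A4 d; A2 ::= b d | S | b A4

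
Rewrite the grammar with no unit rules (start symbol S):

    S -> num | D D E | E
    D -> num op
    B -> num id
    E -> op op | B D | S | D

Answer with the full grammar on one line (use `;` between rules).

Unit pairs: E ⇒* {D, S}; S ⇒* {D, E}.
Replace each nonterminal's rules with the union of the non-unit rules of every nonterminal it unit-derives.

S -> op op | B D | num op | num | D D E; D -> num op; B -> num id; E -> op op | B D | num op | num | D D E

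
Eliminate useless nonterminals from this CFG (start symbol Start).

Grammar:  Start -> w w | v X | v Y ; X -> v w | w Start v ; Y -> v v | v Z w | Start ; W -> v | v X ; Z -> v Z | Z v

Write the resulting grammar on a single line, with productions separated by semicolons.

Start -> w w | v X | v Y; X -> v w | w Start v; Y -> v v | Start

Generating nonterminals: {Start, W, X, Y}.
Reachable from Start after that: {Start, X, Y}.
Removed useless symbols: {W, Z} and every production mentioning them.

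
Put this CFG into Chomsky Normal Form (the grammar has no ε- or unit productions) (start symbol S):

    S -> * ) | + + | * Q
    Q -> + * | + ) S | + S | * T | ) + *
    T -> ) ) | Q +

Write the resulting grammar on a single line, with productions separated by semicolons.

S -> X1 X2 | X3 X3 | X1 Q; Q -> X3 X1 | X3 Y1 | X3 S | X1 T | X2 Y2; T -> X2 X2 | Q X3; X1 -> *; X2 -> ); X3 -> +; Y1 -> X2 S; Y2 -> X3 X1

Introduce a nonterminal for each terminal appearing in a rule of length ≥ 2: X1 → *, X2 → ), X3 → +.
Binarize each right-hand side of length ≥ 3 by chaining fresh nonterminals (Y1, Y2, …): affected rules were Q → X3 X2 S; Q → X2 X3 X1.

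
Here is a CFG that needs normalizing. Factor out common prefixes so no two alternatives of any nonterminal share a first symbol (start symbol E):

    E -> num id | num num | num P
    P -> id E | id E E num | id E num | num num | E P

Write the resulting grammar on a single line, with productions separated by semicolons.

E has alternatives sharing prefix 'num': factor to E → num E' with E' → id | num | P.
P has alternatives sharing prefix 'id E': factor to P → id E P' with P' → ε | E num | num.

E -> num E'; P -> num num | E P | id E P'; E' -> id | num | P; P' -> ε | E num | num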